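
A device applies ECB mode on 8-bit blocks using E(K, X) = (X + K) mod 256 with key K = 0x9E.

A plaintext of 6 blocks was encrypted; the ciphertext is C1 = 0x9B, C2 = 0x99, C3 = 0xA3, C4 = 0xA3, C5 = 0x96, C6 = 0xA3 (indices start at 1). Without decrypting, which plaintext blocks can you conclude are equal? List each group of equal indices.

P3 = P4 = P6

ECB encrypts each block independently with the same key, so equal ciphertext blocks imply equal plaintext blocks.
C3 = C4 = C6 = 0xA3, so P3 = P4 = P6.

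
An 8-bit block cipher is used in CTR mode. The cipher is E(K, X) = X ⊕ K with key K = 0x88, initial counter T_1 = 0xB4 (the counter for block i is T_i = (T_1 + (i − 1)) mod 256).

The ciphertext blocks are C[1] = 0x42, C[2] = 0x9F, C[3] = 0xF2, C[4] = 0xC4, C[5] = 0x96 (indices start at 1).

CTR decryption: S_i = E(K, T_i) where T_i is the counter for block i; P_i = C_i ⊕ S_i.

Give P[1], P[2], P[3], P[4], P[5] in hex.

P[1]: T = 0xB4, S = E(K, T) = 0x3C; 0x42 ⊕ 0x3C = 0x7E.
P[2]: T = 0xB5, S = E(K, T) = 0x3D; 0x9F ⊕ 0x3D = 0xA2.
P[3]: T = 0xB6, S = E(K, T) = 0x3E; 0xF2 ⊕ 0x3E = 0xCC.
P[4]: T = 0xB7, S = E(K, T) = 0x3F; 0xC4 ⊕ 0x3F = 0xFB.
P[5]: T = 0xB8, S = E(K, T) = 0x30; 0x96 ⊕ 0x30 = 0xA6.

P[1] = 0x7E, P[2] = 0xA2, P[3] = 0xCC, P[4] = 0xFB, P[5] = 0xA6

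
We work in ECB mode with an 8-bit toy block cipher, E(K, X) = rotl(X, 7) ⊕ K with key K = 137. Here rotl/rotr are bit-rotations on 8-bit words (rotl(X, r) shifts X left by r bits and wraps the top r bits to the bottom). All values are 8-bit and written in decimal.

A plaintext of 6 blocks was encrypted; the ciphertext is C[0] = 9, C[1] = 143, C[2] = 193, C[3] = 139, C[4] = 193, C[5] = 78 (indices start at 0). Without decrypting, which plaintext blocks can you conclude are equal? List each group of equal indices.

P[2] = P[4]

ECB encrypts each block independently with the same key, so equal ciphertext blocks imply equal plaintext blocks.
C[2] = C[4] = 193, so P[2] = P[4].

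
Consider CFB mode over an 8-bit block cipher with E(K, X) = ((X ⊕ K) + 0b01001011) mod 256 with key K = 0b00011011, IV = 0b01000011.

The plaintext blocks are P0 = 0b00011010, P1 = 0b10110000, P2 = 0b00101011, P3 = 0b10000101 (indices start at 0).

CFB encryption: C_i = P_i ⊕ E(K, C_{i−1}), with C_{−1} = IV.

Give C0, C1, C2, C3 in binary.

C0: E(K, 0b01000011) = 0b10100011; 0b00011010 ⊕ 0b10100011 = 0b10111001.
C1: E(K, 0b10111001) = 0b11101101; 0b10110000 ⊕ 0b11101101 = 0b01011101.
C2: E(K, 0b01011101) = 0b10010001; 0b00101011 ⊕ 0b10010001 = 0b10111010.
C3: E(K, 0b10111010) = 0b11101100; 0b10000101 ⊕ 0b11101100 = 0b01101001.

C0 = 0b10111001, C1 = 0b01011101, C2 = 0b10111010, C3 = 0b01101001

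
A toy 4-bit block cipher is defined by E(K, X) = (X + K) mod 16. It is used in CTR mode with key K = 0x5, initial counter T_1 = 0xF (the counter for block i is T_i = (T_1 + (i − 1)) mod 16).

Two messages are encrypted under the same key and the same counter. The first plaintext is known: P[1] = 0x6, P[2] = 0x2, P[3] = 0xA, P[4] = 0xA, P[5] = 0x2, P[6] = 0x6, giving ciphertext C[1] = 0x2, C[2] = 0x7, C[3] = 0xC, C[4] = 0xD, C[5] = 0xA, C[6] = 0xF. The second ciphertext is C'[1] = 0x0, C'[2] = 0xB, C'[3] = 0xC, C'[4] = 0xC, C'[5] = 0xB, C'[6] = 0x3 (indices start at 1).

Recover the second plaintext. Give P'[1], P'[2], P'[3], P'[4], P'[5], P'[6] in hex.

In CTR with a reused counter, both messages share the same keystream S_i, so C_i ⊕ C'_i = P_i ⊕ P'_i and thus P'_i = P_i ⊕ C_i ⊕ C'_i.
P'[1]: 0x6 ⊕ 0x2 ⊕ 0x0 = 0x4.
P'[2]: 0x2 ⊕ 0x7 ⊕ 0xB = 0xE.
P'[3]: 0xA ⊕ 0xC ⊕ 0xC = 0xA.
P'[4]: 0xA ⊕ 0xD ⊕ 0xC = 0xB.
P'[5]: 0x2 ⊕ 0xA ⊕ 0xB = 0x3.
P'[6]: 0x6 ⊕ 0xF ⊕ 0x3 = 0xA.

P'[1] = 0x4, P'[2] = 0xE, P'[3] = 0xA, P'[4] = 0xB, P'[5] = 0x3, P'[6] = 0xA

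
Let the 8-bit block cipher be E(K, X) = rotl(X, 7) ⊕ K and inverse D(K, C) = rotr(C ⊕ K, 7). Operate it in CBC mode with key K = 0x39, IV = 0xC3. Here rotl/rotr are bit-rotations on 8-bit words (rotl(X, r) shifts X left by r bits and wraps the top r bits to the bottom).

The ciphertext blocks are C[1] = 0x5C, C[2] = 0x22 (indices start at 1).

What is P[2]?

CBC decryption: P_i = D(K, C_i) ⊕ C_{i−1}, with C_{0} = IV.
P[2]: D(K, 0x22) = 0x36; 0x36 ⊕ 0x5C = 0x6A.

P[2] = 0x6A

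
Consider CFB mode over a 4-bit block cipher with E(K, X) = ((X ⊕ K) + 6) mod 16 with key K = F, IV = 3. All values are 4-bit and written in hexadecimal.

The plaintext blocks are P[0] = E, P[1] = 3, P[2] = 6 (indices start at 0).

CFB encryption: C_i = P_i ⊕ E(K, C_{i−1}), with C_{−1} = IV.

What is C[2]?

C[0]: E(K, 3) = 2; E ⊕ 2 = C.
C[1]: E(K, C) = 9; 3 ⊕ 9 = A.
C[2]: E(K, A) = B; 6 ⊕ B = D.

C[2] = D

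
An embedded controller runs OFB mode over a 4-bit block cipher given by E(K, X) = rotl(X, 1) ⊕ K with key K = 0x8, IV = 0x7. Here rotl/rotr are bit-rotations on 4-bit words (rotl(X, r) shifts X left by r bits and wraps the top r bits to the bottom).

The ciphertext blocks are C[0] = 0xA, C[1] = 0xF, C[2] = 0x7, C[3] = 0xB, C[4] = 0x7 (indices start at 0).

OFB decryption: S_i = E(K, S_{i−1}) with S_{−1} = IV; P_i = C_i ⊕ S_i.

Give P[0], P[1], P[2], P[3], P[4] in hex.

P[0]: S = E(K, 0x7) = 0x6; 0xA ⊕ 0x6 = 0xC.
P[1]: S = E(K, 0x6) = 0x4; 0xF ⊕ 0x4 = 0xB.
P[2]: S = E(K, 0x4) = 0x0; 0x7 ⊕ 0x0 = 0x7.
P[3]: S = E(K, 0x0) = 0x8; 0xB ⊕ 0x8 = 0x3.
P[4]: S = E(K, 0x8) = 0x9; 0x7 ⊕ 0x9 = 0xE.

P[0] = 0xC, P[1] = 0xB, P[2] = 0x7, P[3] = 0x3, P[4] = 0xE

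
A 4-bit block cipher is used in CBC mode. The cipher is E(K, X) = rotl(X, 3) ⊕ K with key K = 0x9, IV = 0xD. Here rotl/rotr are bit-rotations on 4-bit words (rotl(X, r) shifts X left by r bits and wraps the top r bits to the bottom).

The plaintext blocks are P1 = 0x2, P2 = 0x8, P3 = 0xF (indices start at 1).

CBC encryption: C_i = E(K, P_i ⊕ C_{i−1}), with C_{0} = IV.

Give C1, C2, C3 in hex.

C1 = 0x6, C2 = 0xE, C3 = 0x1

C1: P1 ⊕ 0xD = 0xF; E(K, 0xF) = 0x6.
C2: P2 ⊕ 0x6 = 0xE; E(K, 0xE) = 0xE.
C3: P3 ⊕ 0xE = 0x1; E(K, 0x1) = 0x1.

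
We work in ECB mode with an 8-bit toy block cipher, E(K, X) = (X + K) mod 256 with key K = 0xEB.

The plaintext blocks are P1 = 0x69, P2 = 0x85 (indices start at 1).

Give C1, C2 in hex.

ECB encryption: C_i = E(K, P_i).
C1: E(K, 0x69) = 0x54.
C2: E(K, 0x85) = 0x70.

C1 = 0x54, C2 = 0x70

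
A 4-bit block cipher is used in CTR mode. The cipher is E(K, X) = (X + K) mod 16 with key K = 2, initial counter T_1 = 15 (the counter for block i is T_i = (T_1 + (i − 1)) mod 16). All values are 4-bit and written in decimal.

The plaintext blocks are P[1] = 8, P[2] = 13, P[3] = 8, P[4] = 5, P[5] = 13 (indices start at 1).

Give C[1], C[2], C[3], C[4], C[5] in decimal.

CTR encryption: S_i = E(K, T_i) where T_i is the counter for block i; C_i = P_i ⊕ S_i.
C[1]: T = 15, S = E(K, T) = 1; 8 ⊕ 1 = 9.
C[2]: T = 0, S = E(K, T) = 2; 13 ⊕ 2 = 15.
C[3]: T = 1, S = E(K, T) = 3; 8 ⊕ 3 = 11.
C[4]: T = 2, S = E(K, T) = 4; 5 ⊕ 4 = 1.
C[5]: T = 3, S = E(K, T) = 5; 13 ⊕ 5 = 8.

C[1] = 9, C[2] = 15, C[3] = 11, C[4] = 1, C[5] = 8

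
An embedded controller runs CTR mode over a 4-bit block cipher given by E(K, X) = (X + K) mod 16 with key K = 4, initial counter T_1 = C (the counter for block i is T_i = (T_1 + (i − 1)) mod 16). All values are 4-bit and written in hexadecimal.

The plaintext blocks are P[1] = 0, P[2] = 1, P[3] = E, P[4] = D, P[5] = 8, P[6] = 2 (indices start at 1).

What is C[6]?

C[6] = 7

CTR encryption: S_i = E(K, T_i) where T_i is the counter for block i; C_i = P_i ⊕ S_i.
C[1]: T = C, S = E(K, T) = 0; 0 ⊕ 0 = 0.
C[2]: T = D, S = E(K, T) = 1; 1 ⊕ 1 = 0.
C[3]: T = E, S = E(K, T) = 2; E ⊕ 2 = C.
C[4]: T = F, S = E(K, T) = 3; D ⊕ 3 = E.
C[5]: T = 0, S = E(K, T) = 4; 8 ⊕ 4 = C.
C[6]: T = 1, S = E(K, T) = 5; 2 ⊕ 5 = 7.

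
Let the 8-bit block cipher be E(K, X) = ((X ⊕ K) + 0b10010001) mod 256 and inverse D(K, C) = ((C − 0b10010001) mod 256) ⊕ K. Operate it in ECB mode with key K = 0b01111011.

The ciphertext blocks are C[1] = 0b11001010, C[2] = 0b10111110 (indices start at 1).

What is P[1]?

ECB decryption: P_i = D(K, C_i).
P[1]: D(K, 0b11001010) = 0b01000010.

P[1] = 0b01000010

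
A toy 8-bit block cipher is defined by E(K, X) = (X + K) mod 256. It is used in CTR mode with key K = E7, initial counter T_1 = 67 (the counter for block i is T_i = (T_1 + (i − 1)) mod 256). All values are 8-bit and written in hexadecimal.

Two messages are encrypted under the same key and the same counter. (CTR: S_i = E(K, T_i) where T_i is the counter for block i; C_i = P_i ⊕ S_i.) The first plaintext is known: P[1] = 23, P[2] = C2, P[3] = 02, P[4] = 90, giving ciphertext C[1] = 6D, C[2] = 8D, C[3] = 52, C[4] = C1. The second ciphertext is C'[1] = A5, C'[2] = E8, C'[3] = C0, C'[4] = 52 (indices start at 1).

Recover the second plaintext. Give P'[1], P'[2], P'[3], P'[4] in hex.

P'[1] = EB, P'[2] = A7, P'[3] = 90, P'[4] = 03

In CTR with a reused counter, both messages share the same keystream S_i, so C_i ⊕ C'_i = P_i ⊕ P'_i and thus P'_i = P_i ⊕ C_i ⊕ C'_i.
P'[1]: 23 ⊕ 6D ⊕ A5 = EB.
P'[2]: C2 ⊕ 8D ⊕ E8 = A7.
P'[3]: 02 ⊕ 52 ⊕ C0 = 90.
P'[4]: 90 ⊕ C1 ⊕ 52 = 03.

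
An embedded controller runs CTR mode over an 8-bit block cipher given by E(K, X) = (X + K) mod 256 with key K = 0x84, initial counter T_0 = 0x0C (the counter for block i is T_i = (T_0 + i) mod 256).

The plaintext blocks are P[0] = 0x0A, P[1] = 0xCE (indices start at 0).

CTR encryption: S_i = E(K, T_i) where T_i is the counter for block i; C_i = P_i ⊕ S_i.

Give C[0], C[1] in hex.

C[0]: T = 0x0C, S = E(K, T) = 0x90; 0x0A ⊕ 0x90 = 0x9A.
C[1]: T = 0x0D, S = E(K, T) = 0x91; 0xCE ⊕ 0x91 = 0x5F.

C[0] = 0x9A, C[1] = 0x5F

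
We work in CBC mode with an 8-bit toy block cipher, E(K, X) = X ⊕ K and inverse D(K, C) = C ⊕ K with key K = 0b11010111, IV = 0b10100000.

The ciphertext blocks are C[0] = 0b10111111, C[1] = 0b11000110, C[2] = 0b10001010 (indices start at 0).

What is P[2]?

CBC decryption: P_i = D(K, C_i) ⊕ C_{i−1}, with C_{−1} = IV.
P[2]: D(K, 0b10001010) = 0b01011101; 0b01011101 ⊕ 0b11000110 = 0b10011011.

P[2] = 0b10011011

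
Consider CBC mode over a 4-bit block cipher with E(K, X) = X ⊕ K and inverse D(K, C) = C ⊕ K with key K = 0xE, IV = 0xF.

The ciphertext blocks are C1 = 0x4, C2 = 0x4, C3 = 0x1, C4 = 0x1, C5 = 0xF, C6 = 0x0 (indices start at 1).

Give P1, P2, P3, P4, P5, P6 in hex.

P1 = 0x5, P2 = 0xE, P3 = 0xB, P4 = 0xE, P5 = 0x0, P6 = 0x1

CBC decryption: P_i = D(K, C_i) ⊕ C_{i−1}, with C_{0} = IV.
P1: D(K, 0x4) = 0xA; 0xA ⊕ 0xF = 0x5.
P2: D(K, 0x4) = 0xA; 0xA ⊕ 0x4 = 0xE.
P3: D(K, 0x1) = 0xF; 0xF ⊕ 0x4 = 0xB.
P4: D(K, 0x1) = 0xF; 0xF ⊕ 0x1 = 0xE.
P5: D(K, 0xF) = 0x1; 0x1 ⊕ 0x1 = 0x0.
P6: D(K, 0x0) = 0xE; 0xE ⊕ 0xF = 0x1.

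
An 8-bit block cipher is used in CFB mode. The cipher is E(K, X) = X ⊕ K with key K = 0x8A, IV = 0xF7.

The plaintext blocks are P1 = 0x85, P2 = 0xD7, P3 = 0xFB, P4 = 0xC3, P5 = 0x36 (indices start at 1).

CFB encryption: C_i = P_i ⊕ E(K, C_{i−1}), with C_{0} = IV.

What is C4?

C4 = 0x9D

C1: E(K, 0xF7) = 0x7D; 0x85 ⊕ 0x7D = 0xF8.
C2: E(K, 0xF8) = 0x72; 0xD7 ⊕ 0x72 = 0xA5.
C3: E(K, 0xA5) = 0x2F; 0xFB ⊕ 0x2F = 0xD4.
C4: E(K, 0xD4) = 0x5E; 0xC3 ⊕ 0x5E = 0x9D.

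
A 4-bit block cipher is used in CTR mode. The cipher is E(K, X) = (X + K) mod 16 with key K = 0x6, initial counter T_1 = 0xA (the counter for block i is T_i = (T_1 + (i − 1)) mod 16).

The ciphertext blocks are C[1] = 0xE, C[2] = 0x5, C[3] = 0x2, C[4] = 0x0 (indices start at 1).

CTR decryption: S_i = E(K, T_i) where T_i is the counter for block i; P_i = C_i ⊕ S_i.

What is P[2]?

P[2] = 0x4

P[2]: T = 0xB, S = E(K, T) = 0x1; 0x5 ⊕ 0x1 = 0x4.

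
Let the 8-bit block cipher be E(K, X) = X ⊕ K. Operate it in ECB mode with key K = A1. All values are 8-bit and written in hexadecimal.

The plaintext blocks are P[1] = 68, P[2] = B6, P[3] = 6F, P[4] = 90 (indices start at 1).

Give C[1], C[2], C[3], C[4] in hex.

C[1] = C9, C[2] = 17, C[3] = CE, C[4] = 31

ECB encryption: C_i = E(K, P_i).
C[1]: E(K, 68) = C9.
C[2]: E(K, B6) = 17.
C[3]: E(K, 6F) = CE.
C[4]: E(K, 90) = 31.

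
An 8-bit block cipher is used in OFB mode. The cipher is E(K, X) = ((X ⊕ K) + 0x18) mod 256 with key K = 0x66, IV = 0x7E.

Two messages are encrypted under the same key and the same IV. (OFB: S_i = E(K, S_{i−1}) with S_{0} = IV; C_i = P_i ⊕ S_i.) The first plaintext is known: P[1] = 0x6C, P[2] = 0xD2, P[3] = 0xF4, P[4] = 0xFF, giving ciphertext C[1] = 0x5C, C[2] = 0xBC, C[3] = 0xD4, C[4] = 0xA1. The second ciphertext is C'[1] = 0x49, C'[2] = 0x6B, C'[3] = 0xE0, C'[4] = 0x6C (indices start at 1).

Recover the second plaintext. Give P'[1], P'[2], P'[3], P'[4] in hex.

In OFB with a reused IV, both messages share the same keystream S_i, so C_i ⊕ C'_i = P_i ⊕ P'_i and thus P'_i = P_i ⊕ C_i ⊕ C'_i.
P'[1]: 0x6C ⊕ 0x5C ⊕ 0x49 = 0x79.
P'[2]: 0xD2 ⊕ 0xBC ⊕ 0x6B = 0x05.
P'[3]: 0xF4 ⊕ 0xD4 ⊕ 0xE0 = 0xC0.
P'[4]: 0xFF ⊕ 0xA1 ⊕ 0x6C = 0x32.

P'[1] = 0x79, P'[2] = 0x05, P'[3] = 0xC0, P'[4] = 0x32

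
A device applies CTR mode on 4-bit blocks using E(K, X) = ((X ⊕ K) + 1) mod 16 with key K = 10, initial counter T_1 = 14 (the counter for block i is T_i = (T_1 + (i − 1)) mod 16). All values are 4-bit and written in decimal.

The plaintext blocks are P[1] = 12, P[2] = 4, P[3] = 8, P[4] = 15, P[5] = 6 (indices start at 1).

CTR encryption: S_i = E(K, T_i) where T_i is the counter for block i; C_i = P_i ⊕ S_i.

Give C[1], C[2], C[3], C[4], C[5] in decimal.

C[1] = 9, C[2] = 2, C[3] = 3, C[4] = 3, C[5] = 15

C[1]: T = 14, S = E(K, T) = 5; 12 ⊕ 5 = 9.
C[2]: T = 15, S = E(K, T) = 6; 4 ⊕ 6 = 2.
C[3]: T = 0, S = E(K, T) = 11; 8 ⊕ 11 = 3.
C[4]: T = 1, S = E(K, T) = 12; 15 ⊕ 12 = 3.
C[5]: T = 2, S = E(K, T) = 9; 6 ⊕ 9 = 15.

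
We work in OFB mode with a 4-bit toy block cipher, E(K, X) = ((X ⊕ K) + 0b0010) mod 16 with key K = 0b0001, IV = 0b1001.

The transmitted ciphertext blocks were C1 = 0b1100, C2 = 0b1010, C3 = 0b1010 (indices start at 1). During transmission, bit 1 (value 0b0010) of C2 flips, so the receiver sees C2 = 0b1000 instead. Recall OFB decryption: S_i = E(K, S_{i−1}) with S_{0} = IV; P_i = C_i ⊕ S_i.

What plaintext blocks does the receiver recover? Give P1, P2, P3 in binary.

Only C2 changed, to 0b1000. In OFB, a change in C_i flips the same bit in P_i only; the keystream is unaffected. Decrypting the received ciphertext:
P1: S = E(K, 0b1001) = 0b1010; 0b1100 ⊕ 0b1010 = 0b0110.
P2: S = E(K, 0b1010) = 0b1101; 0b1000 ⊕ 0b1101 = 0b0101.
P3: S = E(K, 0b1101) = 0b1110; 0b1010 ⊕ 0b1110 = 0b0100.
Blocks that differ from the original plaintext: P2.

P1 = 0b0110, P2 = 0b0101, P3 = 0b0100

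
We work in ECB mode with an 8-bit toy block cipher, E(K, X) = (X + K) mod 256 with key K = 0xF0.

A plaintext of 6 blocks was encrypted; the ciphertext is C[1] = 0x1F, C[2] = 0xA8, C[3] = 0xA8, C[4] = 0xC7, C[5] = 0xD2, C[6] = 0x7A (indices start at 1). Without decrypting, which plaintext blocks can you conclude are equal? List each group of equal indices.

ECB encrypts each block independently with the same key, so equal ciphertext blocks imply equal plaintext blocks.
C[2] = C[3] = 0xA8, so P[2] = P[3].

P[2] = P[3]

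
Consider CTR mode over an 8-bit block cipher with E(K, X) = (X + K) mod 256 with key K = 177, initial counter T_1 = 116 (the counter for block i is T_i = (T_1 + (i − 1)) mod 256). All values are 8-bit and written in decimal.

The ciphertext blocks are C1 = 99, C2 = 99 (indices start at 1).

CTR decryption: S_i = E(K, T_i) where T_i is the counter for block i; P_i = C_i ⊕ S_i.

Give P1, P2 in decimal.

P1 = 70, P2 = 69

P1: T = 116, S = E(K, T) = 37; 99 ⊕ 37 = 70.
P2: T = 117, S = E(K, T) = 38; 99 ⊕ 38 = 69.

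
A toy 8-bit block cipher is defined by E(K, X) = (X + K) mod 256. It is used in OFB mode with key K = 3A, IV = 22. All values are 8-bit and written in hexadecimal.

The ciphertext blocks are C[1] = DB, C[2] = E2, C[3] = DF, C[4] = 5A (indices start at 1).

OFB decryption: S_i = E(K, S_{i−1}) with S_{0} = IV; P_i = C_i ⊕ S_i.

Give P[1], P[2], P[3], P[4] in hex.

P[1]: S = E(K, 22) = 5C; DB ⊕ 5C = 87.
P[2]: S = E(K, 5C) = 96; E2 ⊕ 96 = 74.
P[3]: S = E(K, 96) = D0; DF ⊕ D0 = 0F.
P[4]: S = E(K, D0) = 0A; 5A ⊕ 0A = 50.

P[1] = 87, P[2] = 74, P[3] = 0F, P[4] = 50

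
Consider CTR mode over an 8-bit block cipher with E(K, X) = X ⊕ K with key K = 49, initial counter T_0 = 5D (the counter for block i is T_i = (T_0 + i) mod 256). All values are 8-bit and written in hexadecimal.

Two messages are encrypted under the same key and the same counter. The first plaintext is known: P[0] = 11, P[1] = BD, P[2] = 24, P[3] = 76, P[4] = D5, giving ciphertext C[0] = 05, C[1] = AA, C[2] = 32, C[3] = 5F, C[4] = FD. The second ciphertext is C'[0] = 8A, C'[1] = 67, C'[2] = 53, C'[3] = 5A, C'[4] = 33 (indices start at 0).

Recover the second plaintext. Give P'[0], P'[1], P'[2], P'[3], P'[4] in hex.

P'[0] = 9E, P'[1] = 70, P'[2] = 45, P'[3] = 73, P'[4] = 1B

In CTR with a reused counter, both messages share the same keystream S_i, so C_i ⊕ C'_i = P_i ⊕ P'_i and thus P'_i = P_i ⊕ C_i ⊕ C'_i.
P'[0]: 11 ⊕ 05 ⊕ 8A = 9E.
P'[1]: BD ⊕ AA ⊕ 67 = 70.
P'[2]: 24 ⊕ 32 ⊕ 53 = 45.
P'[3]: 76 ⊕ 5F ⊕ 5A = 73.
P'[4]: D5 ⊕ FD ⊕ 33 = 1B.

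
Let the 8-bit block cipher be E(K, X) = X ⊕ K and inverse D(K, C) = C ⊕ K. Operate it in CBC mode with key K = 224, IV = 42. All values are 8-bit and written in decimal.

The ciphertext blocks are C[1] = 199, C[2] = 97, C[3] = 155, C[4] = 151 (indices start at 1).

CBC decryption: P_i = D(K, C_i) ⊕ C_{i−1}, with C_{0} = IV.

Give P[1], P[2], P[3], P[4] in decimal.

P[1]: D(K, 199) = 39; 39 ⊕ 42 = 13.
P[2]: D(K, 97) = 129; 129 ⊕ 199 = 70.
P[3]: D(K, 155) = 123; 123 ⊕ 97 = 26.
P[4]: D(K, 151) = 119; 119 ⊕ 155 = 236.

P[1] = 13, P[2] = 70, P[3] = 26, P[4] = 236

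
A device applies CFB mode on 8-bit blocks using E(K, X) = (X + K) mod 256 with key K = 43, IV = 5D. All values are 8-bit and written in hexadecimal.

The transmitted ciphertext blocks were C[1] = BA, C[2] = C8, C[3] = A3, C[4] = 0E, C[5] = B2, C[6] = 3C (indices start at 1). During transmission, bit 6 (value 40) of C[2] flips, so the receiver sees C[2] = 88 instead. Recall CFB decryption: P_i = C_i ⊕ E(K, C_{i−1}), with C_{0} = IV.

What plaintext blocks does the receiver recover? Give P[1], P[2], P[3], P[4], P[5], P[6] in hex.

Only C[2] changed, to 88. In CFB, a change in C_i flips the same bit in P_i and garbles P_{i+1}. Decrypting the received ciphertext:
P[1]: E(K, 5D) = A0; BA ⊕ A0 = 1A.
P[2]: E(K, BA) = FD; 88 ⊕ FD = 75.
P[3]: E(K, 88) = CB; A3 ⊕ CB = 68.
P[4]: E(K, A3) = E6; 0E ⊕ E6 = E8.
P[5]: E(K, 0E) = 51; B2 ⊕ 51 = E3.
P[6]: E(K, B2) = F5; 3C ⊕ F5 = C9.
Blocks that differ from the original plaintext: P[2], P[3].

P[1] = 1A, P[2] = 75, P[3] = 68, P[4] = E8, P[5] = E3, P[6] = C9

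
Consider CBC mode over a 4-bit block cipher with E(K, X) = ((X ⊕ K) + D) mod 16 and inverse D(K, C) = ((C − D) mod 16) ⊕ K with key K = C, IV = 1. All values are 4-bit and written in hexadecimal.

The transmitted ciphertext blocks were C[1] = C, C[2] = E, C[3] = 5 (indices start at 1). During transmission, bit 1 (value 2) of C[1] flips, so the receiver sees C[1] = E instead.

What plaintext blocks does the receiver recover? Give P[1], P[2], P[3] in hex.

CBC decryption: P_i = D(K, C_i) ⊕ C_{i−1}, with C_{0} = IV.
Only C[1] changed, to E. In CBC, a change in C_i garbles P_i and flips the same bit in P_{i+1}. Decrypting the received ciphertext:
P[1]: D(K, E) = D; D ⊕ 1 = C.
P[2]: D(K, E) = D; D ⊕ E = 3.
P[3]: D(K, 5) = 4; 4 ⊕ E = A.
Blocks that differ from the original plaintext: P[1], P[2].

P[1] = C, P[2] = 3, P[3] = A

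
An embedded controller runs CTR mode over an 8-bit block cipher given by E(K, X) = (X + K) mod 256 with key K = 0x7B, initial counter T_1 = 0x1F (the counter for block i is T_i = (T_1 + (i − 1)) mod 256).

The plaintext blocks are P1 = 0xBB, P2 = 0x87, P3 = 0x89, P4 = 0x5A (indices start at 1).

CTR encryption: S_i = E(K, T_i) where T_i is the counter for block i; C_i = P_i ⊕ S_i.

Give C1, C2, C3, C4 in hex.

C1 = 0x21, C2 = 0x1C, C3 = 0x15, C4 = 0xC7

C1: T = 0x1F, S = E(K, T) = 0x9A; 0xBB ⊕ 0x9A = 0x21.
C2: T = 0x20, S = E(K, T) = 0x9B; 0x87 ⊕ 0x9B = 0x1C.
C3: T = 0x21, S = E(K, T) = 0x9C; 0x89 ⊕ 0x9C = 0x15.
C4: T = 0x22, S = E(K, T) = 0x9D; 0x5A ⊕ 0x9D = 0xC7.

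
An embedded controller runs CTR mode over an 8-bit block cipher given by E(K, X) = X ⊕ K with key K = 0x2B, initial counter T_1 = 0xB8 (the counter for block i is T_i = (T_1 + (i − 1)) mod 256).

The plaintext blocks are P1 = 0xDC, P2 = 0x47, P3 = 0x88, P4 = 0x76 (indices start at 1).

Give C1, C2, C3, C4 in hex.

CTR encryption: S_i = E(K, T_i) where T_i is the counter for block i; C_i = P_i ⊕ S_i.
C1: T = 0xB8, S = E(K, T) = 0x93; 0xDC ⊕ 0x93 = 0x4F.
C2: T = 0xB9, S = E(K, T) = 0x92; 0x47 ⊕ 0x92 = 0xD5.
C3: T = 0xBA, S = E(K, T) = 0x91; 0x88 ⊕ 0x91 = 0x19.
C4: T = 0xBB, S = E(K, T) = 0x90; 0x76 ⊕ 0x90 = 0xE6.

C1 = 0x4F, C2 = 0xD5, C3 = 0x19, C4 = 0xE6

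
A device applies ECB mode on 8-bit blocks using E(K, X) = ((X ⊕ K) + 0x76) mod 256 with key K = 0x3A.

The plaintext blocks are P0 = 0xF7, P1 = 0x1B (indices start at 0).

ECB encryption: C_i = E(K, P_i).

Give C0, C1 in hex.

C0: E(K, 0xF7) = 0x43.
C1: E(K, 0x1B) = 0x97.

C0 = 0x43, C1 = 0x97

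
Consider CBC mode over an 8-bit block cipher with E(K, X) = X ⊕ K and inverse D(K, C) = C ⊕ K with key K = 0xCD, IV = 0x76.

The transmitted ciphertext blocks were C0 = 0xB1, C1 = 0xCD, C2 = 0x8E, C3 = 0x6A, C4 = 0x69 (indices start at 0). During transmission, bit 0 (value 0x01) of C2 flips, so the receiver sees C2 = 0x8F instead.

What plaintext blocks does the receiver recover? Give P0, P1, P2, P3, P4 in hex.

P0 = 0x0A, P1 = 0xB1, P2 = 0x8F, P3 = 0x28, P4 = 0xCE

CBC decryption: P_i = D(K, C_i) ⊕ C_{i−1}, with C_{−1} = IV.
Only C2 changed, to 0x8F. In CBC, a change in C_i garbles P_i and flips the same bit in P_{i+1}. Decrypting the received ciphertext:
P0: D(K, 0xB1) = 0x7C; 0x7C ⊕ 0x76 = 0x0A.
P1: D(K, 0xCD) = 0x00; 0x00 ⊕ 0xB1 = 0xB1.
P2: D(K, 0x8F) = 0x42; 0x42 ⊕ 0xCD = 0x8F.
P3: D(K, 0x6A) = 0xA7; 0xA7 ⊕ 0x8F = 0x28.
P4: D(K, 0x69) = 0xA4; 0xA4 ⊕ 0x6A = 0xCE.
Blocks that differ from the original plaintext: P2, P3.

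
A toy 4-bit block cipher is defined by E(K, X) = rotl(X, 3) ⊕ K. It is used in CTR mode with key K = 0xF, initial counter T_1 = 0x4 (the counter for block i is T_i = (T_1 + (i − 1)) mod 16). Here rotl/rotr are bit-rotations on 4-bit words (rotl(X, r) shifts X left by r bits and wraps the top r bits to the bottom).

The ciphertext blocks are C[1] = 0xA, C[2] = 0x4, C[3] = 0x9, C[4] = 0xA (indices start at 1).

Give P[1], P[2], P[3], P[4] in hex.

CTR decryption: S_i = E(K, T_i) where T_i is the counter for block i; P_i = C_i ⊕ S_i.
P[1]: T = 0x4, S = E(K, T) = 0xD; 0xA ⊕ 0xD = 0x7.
P[2]: T = 0x5, S = E(K, T) = 0x5; 0x4 ⊕ 0x5 = 0x1.
P[3]: T = 0x6, S = E(K, T) = 0xC; 0x9 ⊕ 0xC = 0x5.
P[4]: T = 0x7, S = E(K, T) = 0x4; 0xA ⊕ 0x4 = 0xE.

P[1] = 0x7, P[2] = 0x1, P[3] = 0x5, P[4] = 0xE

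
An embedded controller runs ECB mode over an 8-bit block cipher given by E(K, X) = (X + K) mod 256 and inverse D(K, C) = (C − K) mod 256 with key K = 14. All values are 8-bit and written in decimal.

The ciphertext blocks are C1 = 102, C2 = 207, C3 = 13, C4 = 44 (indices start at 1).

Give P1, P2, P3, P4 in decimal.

P1 = 88, P2 = 193, P3 = 255, P4 = 30

ECB decryption: P_i = D(K, C_i).
P1: D(K, 102) = 88.
P2: D(K, 207) = 193.
P3: D(K, 13) = 255.
P4: D(K, 44) = 30.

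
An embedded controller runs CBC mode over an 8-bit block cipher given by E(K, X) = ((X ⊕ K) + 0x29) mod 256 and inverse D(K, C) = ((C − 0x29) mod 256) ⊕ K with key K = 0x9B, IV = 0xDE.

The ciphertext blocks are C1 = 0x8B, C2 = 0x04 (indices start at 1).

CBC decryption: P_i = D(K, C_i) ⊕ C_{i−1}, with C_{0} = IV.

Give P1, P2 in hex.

P1 = 0x27, P2 = 0xCB

P1: D(K, 0x8B) = 0xF9; 0xF9 ⊕ 0xDE = 0x27.
P2: D(K, 0x04) = 0x40; 0x40 ⊕ 0x8B = 0xCB.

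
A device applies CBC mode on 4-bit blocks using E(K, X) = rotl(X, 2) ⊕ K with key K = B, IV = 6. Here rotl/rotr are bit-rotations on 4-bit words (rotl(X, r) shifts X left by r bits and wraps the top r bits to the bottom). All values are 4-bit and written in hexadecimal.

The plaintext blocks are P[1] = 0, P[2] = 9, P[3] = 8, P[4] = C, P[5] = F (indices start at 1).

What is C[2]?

CBC encryption: C_i = E(K, P_i ⊕ C_{i−1}), with C_{0} = IV.
C[1]: P[1] ⊕ 6 = 6; E(K, 6) = 2.
C[2]: P[2] ⊕ 2 = B; E(K, B) = 5.

C[2] = 5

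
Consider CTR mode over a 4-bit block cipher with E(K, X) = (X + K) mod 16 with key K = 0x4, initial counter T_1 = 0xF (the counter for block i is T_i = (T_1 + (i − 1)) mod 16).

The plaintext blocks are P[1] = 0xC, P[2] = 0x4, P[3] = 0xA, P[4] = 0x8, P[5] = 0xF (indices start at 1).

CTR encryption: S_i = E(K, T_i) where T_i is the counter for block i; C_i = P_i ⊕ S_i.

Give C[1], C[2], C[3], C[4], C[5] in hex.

C[1]: T = 0xF, S = E(K, T) = 0x3; 0xC ⊕ 0x3 = 0xF.
C[2]: T = 0x0, S = E(K, T) = 0x4; 0x4 ⊕ 0x4 = 0x0.
C[3]: T = 0x1, S = E(K, T) = 0x5; 0xA ⊕ 0x5 = 0xF.
C[4]: T = 0x2, S = E(K, T) = 0x6; 0x8 ⊕ 0x6 = 0xE.
C[5]: T = 0x3, S = E(K, T) = 0x7; 0xF ⊕ 0x7 = 0x8.

C[1] = 0xF, C[2] = 0x0, C[3] = 0xF, C[4] = 0xE, C[5] = 0x8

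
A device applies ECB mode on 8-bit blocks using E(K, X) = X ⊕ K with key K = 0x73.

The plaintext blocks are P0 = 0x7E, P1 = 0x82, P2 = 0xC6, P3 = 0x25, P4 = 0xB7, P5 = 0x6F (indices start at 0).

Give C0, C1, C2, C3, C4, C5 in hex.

C0 = 0x0D, C1 = 0xF1, C2 = 0xB5, C3 = 0x56, C4 = 0xC4, C5 = 0x1C

ECB encryption: C_i = E(K, P_i).
C0: E(K, 0x7E) = 0x0D.
C1: E(K, 0x82) = 0xF1.
C2: E(K, 0xC6) = 0xB5.
C3: E(K, 0x25) = 0x56.
C4: E(K, 0xB7) = 0xC4.
C5: E(K, 0x6F) = 0x1C.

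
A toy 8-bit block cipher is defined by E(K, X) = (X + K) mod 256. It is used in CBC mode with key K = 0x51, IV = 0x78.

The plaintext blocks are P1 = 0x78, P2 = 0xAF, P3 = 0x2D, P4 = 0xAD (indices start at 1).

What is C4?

C4 = 0x6F

CBC encryption: C_i = E(K, P_i ⊕ C_{i−1}), with C_{0} = IV.
C1: P1 ⊕ 0x78 = 0x00; E(K, 0x00) = 0x51.
C2: P2 ⊕ 0x51 = 0xFE; E(K, 0xFE) = 0x4F.
C3: P3 ⊕ 0x4F = 0x62; E(K, 0x62) = 0xB3.
C4: P4 ⊕ 0xB3 = 0x1E; E(K, 0x1E) = 0x6F.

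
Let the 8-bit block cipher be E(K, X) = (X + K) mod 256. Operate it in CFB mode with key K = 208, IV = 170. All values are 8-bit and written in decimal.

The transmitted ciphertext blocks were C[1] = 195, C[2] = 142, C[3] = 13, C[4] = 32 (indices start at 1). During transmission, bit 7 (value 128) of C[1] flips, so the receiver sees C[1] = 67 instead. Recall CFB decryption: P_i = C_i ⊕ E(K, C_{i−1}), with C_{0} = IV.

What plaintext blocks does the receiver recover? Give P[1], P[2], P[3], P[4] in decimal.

P[1] = 57, P[2] = 157, P[3] = 83, P[4] = 253

Only C[1] changed, to 67. In CFB, a change in C_i flips the same bit in P_i and garbles P_{i+1}. Decrypting the received ciphertext:
P[1]: E(K, 170) = 122; 67 ⊕ 122 = 57.
P[2]: E(K, 67) = 19; 142 ⊕ 19 = 157.
P[3]: E(K, 142) = 94; 13 ⊕ 94 = 83.
P[4]: E(K, 13) = 221; 32 ⊕ 221 = 253.
Blocks that differ from the original plaintext: P[1], P[2].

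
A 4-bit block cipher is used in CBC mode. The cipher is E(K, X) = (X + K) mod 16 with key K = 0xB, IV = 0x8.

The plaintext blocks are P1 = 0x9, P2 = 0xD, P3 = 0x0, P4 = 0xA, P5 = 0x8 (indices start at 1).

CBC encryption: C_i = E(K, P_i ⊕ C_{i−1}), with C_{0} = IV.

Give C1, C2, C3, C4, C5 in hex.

C1: P1 ⊕ 0x8 = 0x1; E(K, 0x1) = 0xC.
C2: P2 ⊕ 0xC = 0x1; E(K, 0x1) = 0xC.
C3: P3 ⊕ 0xC = 0xC; E(K, 0xC) = 0x7.
C4: P4 ⊕ 0x7 = 0xD; E(K, 0xD) = 0x8.
C5: P5 ⊕ 0x8 = 0x0; E(K, 0x0) = 0xB.

C1 = 0xC, C2 = 0xC, C3 = 0x7, C4 = 0x8, C5 = 0xB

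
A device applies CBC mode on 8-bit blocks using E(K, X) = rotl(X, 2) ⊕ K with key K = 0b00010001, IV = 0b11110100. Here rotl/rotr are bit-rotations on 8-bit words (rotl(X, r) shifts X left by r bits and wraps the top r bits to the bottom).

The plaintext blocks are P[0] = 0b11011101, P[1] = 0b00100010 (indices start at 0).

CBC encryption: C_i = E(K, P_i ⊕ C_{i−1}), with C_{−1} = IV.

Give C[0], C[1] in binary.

C[0]: P[0] ⊕ 0b11110100 = 0b00101001; E(K, 0b00101001) = 0b10110101.
C[1]: P[1] ⊕ 0b10110101 = 0b10010111; E(K, 0b10010111) = 0b01001111.

C[0] = 0b10110101, C[1] = 0b01001111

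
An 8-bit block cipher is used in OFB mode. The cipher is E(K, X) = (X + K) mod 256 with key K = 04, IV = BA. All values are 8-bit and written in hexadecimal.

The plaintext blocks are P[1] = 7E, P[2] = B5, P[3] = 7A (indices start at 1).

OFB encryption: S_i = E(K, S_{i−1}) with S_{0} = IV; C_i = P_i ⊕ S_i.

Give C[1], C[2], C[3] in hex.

C[1]: S = E(K, BA) = BE; 7E ⊕ BE = C0.
C[2]: S = E(K, BE) = C2; B5 ⊕ C2 = 77.
C[3]: S = E(K, C2) = C6; 7A ⊕ C6 = BC.

C[1] = C0, C[2] = 77, C[3] = BC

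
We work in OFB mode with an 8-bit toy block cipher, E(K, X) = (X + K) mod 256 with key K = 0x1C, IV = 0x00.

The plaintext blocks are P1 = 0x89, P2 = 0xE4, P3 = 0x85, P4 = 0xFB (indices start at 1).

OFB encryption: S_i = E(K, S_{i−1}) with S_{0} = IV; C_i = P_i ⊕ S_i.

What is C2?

C2 = 0xDC

C1: S = E(K, 0x00) = 0x1C; 0x89 ⊕ 0x1C = 0x95.
C2: S = E(K, 0x1C) = 0x38; 0xE4 ⊕ 0x38 = 0xDC.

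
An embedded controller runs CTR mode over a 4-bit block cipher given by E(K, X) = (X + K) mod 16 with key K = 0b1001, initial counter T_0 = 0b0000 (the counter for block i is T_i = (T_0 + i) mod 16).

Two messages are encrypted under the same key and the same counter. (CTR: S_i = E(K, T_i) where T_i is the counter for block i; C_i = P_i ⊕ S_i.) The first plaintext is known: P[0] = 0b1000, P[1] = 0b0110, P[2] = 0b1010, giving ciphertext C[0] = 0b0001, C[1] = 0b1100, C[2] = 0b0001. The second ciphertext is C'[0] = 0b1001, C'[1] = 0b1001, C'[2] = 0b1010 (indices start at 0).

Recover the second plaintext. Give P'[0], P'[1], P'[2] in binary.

In CTR with a reused counter, both messages share the same keystream S_i, so C_i ⊕ C'_i = P_i ⊕ P'_i and thus P'_i = P_i ⊕ C_i ⊕ C'_i.
P'[0]: 0b1000 ⊕ 0b0001 ⊕ 0b1001 = 0b0000.
P'[1]: 0b0110 ⊕ 0b1100 ⊕ 0b1001 = 0b0011.
P'[2]: 0b1010 ⊕ 0b0001 ⊕ 0b1010 = 0b0001.

P'[0] = 0b0000, P'[1] = 0b0011, P'[2] = 0b0001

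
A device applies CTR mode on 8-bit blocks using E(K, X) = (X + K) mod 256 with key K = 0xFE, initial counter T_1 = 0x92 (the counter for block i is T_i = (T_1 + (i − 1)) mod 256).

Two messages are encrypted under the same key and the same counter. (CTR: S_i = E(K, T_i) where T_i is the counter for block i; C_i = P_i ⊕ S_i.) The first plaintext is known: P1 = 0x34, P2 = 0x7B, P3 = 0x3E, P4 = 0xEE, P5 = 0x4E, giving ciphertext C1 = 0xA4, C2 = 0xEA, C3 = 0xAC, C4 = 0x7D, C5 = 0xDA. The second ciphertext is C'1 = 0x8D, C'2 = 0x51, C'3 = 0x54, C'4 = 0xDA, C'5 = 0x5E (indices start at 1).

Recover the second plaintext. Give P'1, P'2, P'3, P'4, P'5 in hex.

P'1 = 0x1D, P'2 = 0xC0, P'3 = 0xC6, P'4 = 0x49, P'5 = 0xCA

In CTR with a reused counter, both messages share the same keystream S_i, so C_i ⊕ C'_i = P_i ⊕ P'_i and thus P'_i = P_i ⊕ C_i ⊕ C'_i.
P'1: 0x34 ⊕ 0xA4 ⊕ 0x8D = 0x1D.
P'2: 0x7B ⊕ 0xEA ⊕ 0x51 = 0xC0.
P'3: 0x3E ⊕ 0xAC ⊕ 0x54 = 0xC6.
P'4: 0xEE ⊕ 0x7D ⊕ 0xDA = 0x49.
P'5: 0x4E ⊕ 0xDA ⊕ 0x5E = 0xCA.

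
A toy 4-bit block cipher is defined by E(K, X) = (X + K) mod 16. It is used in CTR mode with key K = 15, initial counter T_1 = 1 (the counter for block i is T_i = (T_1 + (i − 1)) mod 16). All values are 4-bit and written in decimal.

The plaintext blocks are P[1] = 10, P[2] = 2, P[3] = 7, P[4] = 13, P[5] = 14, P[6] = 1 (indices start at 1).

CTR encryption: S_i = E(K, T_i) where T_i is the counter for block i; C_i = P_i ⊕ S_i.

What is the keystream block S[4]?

3

C[1]: T = 1, S = E(K, T) = 0; 10 ⊕ 0 = 10.
C[2]: T = 2, S = E(K, T) = 1; 2 ⊕ 1 = 3.
C[3]: T = 3, S = E(K, T) = 2; 7 ⊕ 2 = 5.
C[4]: T = 4, S = E(K, T) = 3; 13 ⊕ 3 = 14.
So S[4] = 3.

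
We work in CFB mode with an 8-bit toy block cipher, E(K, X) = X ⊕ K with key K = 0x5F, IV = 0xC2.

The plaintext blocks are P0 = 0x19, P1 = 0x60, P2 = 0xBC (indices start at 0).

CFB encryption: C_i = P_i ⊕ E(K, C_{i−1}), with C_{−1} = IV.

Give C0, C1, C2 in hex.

C0: E(K, 0xC2) = 0x9D; 0x19 ⊕ 0x9D = 0x84.
C1: E(K, 0x84) = 0xDB; 0x60 ⊕ 0xDB = 0xBB.
C2: E(K, 0xBB) = 0xE4; 0xBC ⊕ 0xE4 = 0x58.

C0 = 0x84, C1 = 0xBB, C2 = 0x58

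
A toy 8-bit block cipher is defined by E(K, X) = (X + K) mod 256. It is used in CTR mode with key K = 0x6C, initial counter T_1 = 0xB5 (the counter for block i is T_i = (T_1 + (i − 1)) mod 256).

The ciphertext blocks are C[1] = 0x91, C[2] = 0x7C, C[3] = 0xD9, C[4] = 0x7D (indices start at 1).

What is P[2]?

P[2] = 0x5E

CTR decryption: S_i = E(K, T_i) where T_i is the counter for block i; P_i = C_i ⊕ S_i.
P[2]: T = 0xB6, S = E(K, T) = 0x22; 0x7C ⊕ 0x22 = 0x5E.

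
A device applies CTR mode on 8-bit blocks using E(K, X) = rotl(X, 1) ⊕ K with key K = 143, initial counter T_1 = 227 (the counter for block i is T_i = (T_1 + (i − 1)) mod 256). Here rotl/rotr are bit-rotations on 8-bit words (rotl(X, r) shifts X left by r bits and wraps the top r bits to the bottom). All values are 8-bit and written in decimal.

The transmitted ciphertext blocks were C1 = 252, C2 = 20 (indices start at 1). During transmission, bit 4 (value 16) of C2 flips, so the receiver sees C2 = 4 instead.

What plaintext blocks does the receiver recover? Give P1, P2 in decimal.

CTR decryption: S_i = E(K, T_i) where T_i is the counter for block i; P_i = C_i ⊕ S_i.
Only C2 changed, to 4. In CTR, a change in C_i flips the same bit in P_i only; the keystream is unaffected. Decrypting the received ciphertext:
P1: T = 227, S = E(K, T) = 72; 252 ⊕ 72 = 180.
P2: T = 228, S = E(K, T) = 70; 4 ⊕ 70 = 66.
Blocks that differ from the original plaintext: P2.

P1 = 180, P2 = 66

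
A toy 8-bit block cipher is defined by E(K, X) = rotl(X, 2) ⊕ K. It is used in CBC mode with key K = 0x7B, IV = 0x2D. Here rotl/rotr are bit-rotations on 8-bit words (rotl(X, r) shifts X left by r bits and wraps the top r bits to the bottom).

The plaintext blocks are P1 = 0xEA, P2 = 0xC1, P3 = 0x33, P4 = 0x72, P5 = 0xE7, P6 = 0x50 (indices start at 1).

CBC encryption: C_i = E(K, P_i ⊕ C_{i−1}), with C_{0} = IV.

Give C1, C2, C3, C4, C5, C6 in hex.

C1: P1 ⊕ 0x2D = 0xC7; E(K, 0xC7) = 0x64.
C2: P2 ⊕ 0x64 = 0xA5; E(K, 0xA5) = 0xED.
C3: P3 ⊕ 0xED = 0xDE; E(K, 0xDE) = 0x00.
C4: P4 ⊕ 0x00 = 0x72; E(K, 0x72) = 0xB2.
C5: P5 ⊕ 0xB2 = 0x55; E(K, 0x55) = 0x2E.
C6: P6 ⊕ 0x2E = 0x7E; E(K, 0x7E) = 0x82.

C1 = 0x64, C2 = 0xED, C3 = 0x00, C4 = 0xB2, C5 = 0x2E, C6 = 0x82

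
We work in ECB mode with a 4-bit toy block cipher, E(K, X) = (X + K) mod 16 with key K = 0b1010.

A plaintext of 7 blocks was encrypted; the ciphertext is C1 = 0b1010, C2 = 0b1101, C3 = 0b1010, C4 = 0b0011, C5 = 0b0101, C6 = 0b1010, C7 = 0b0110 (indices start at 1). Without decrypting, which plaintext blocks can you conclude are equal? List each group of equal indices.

P1 = P3 = P6

ECB encrypts each block independently with the same key, so equal ciphertext blocks imply equal plaintext blocks.
C1 = C3 = C6 = 0b1010, so P1 = P3 = P6.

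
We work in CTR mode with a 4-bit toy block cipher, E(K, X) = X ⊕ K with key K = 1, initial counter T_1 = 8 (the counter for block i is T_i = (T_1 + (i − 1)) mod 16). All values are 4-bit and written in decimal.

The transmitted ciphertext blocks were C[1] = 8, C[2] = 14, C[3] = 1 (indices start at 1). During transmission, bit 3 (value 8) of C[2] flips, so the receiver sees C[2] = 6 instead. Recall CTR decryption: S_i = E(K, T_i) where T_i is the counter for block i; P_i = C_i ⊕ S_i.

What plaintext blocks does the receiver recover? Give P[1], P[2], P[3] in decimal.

P[1] = 1, P[2] = 14, P[3] = 10

Only C[2] changed, to 6. In CTR, a change in C_i flips the same bit in P_i only; the keystream is unaffected. Decrypting the received ciphertext:
P[1]: T = 8, S = E(K, T) = 9; 8 ⊕ 9 = 1.
P[2]: T = 9, S = E(K, T) = 8; 6 ⊕ 8 = 14.
P[3]: T = 10, S = E(K, T) = 11; 1 ⊕ 11 = 10.
Blocks that differ from the original plaintext: P[2].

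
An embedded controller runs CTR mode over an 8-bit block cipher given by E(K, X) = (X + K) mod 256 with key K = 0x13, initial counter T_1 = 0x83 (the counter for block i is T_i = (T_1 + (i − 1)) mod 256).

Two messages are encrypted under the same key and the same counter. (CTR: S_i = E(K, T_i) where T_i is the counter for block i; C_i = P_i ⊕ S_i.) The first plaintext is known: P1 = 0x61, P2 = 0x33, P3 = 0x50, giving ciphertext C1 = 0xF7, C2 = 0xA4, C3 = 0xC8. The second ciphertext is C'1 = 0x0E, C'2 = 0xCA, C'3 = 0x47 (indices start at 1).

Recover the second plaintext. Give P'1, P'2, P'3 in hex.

P'1 = 0x98, P'2 = 0x5D, P'3 = 0xDF

In CTR with a reused counter, both messages share the same keystream S_i, so C_i ⊕ C'_i = P_i ⊕ P'_i and thus P'_i = P_i ⊕ C_i ⊕ C'_i.
P'1: 0x61 ⊕ 0xF7 ⊕ 0x0E = 0x98.
P'2: 0x33 ⊕ 0xA4 ⊕ 0xCA = 0x5D.
P'3: 0x50 ⊕ 0xC8 ⊕ 0x47 = 0xDF.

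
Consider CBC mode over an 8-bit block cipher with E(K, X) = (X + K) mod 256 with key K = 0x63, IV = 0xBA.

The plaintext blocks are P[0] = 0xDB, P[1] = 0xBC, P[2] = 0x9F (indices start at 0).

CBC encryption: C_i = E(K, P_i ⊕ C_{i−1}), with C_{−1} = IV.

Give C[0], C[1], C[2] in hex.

C[0] = 0xC4, C[1] = 0xDB, C[2] = 0xA7

C[0]: P[0] ⊕ 0xBA = 0x61; E(K, 0x61) = 0xC4.
C[1]: P[1] ⊕ 0xC4 = 0x78; E(K, 0x78) = 0xDB.
C[2]: P[2] ⊕ 0xDB = 0x44; E(K, 0x44) = 0xA7.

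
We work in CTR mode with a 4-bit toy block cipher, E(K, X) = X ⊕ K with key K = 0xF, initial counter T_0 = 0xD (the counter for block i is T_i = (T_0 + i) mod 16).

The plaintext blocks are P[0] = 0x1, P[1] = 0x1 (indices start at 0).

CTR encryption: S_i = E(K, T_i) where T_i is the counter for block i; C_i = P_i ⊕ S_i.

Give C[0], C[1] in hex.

C[0] = 0x3, C[1] = 0x0

C[0]: T = 0xD, S = E(K, T) = 0x2; 0x1 ⊕ 0x2 = 0x3.
C[1]: T = 0xE, S = E(K, T) = 0x1; 0x1 ⊕ 0x1 = 0x0.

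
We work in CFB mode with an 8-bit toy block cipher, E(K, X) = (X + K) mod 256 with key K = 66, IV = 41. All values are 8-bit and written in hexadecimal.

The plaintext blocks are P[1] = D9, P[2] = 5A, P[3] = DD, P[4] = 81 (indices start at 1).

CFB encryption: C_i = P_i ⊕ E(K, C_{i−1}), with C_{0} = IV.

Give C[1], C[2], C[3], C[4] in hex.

C[1]: E(K, 41) = A7; D9 ⊕ A7 = 7E.
C[2]: E(K, 7E) = E4; 5A ⊕ E4 = BE.
C[3]: E(K, BE) = 24; DD ⊕ 24 = F9.
C[4]: E(K, F9) = 5F; 81 ⊕ 5F = DE.

C[1] = 7E, C[2] = BE, C[3] = F9, C[4] = DE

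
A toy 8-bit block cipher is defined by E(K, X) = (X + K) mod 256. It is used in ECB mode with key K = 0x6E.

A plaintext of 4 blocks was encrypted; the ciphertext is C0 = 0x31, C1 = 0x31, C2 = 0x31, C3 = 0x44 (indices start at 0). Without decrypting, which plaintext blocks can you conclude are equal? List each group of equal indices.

P0 = P1 = P2

ECB encrypts each block independently with the same key, so equal ciphertext blocks imply equal plaintext blocks.
C0 = C1 = C2 = 0x31, so P0 = P1 = P2.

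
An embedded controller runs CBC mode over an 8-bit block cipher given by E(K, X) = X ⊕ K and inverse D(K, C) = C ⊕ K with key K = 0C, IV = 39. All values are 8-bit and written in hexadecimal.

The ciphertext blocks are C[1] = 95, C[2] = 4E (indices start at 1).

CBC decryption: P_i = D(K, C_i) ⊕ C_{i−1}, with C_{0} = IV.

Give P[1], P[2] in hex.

P[1]: D(K, 95) = 99; 99 ⊕ 39 = A0.
P[2]: D(K, 4E) = 42; 42 ⊕ 95 = D7.

P[1] = A0, P[2] = D7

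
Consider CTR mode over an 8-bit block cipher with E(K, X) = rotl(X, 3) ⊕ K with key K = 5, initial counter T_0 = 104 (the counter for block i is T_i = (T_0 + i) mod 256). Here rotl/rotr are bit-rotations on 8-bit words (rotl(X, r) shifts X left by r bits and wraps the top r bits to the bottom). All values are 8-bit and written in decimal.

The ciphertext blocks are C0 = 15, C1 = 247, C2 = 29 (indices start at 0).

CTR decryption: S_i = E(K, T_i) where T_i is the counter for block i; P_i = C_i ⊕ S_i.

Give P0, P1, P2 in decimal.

P0 = 73, P1 = 185, P2 = 75

P0: T = 104, S = E(K, T) = 70; 15 ⊕ 70 = 73.
P1: T = 105, S = E(K, T) = 78; 247 ⊕ 78 = 185.
P2: T = 106, S = E(K, T) = 86; 29 ⊕ 86 = 75.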